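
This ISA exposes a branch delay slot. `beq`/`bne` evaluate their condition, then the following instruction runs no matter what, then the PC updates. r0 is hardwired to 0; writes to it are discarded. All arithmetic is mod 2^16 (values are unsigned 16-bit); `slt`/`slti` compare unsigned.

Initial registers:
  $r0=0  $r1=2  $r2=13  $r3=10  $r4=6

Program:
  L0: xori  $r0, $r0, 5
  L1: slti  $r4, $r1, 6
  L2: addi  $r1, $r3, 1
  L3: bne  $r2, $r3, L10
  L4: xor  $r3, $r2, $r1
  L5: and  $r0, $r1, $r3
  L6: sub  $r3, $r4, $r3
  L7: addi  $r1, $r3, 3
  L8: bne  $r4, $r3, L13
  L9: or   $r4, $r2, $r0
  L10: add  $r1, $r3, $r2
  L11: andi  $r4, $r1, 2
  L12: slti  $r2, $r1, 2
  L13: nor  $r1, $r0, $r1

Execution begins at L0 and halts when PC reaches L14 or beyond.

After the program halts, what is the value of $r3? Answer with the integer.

[0] xori  $r0, $r0, 5  →  {$r0:0, $r1:2, $r2:13, $r3:10, $r4:6}
[1] slti  $r4, $r1, 6  →  {$r0:0, $r1:2, $r2:13, $r3:10, $r4:1}
[2] addi  $r1, $r3, 1  →  {$r0:0, $r1:11, $r2:13, $r3:10, $r4:1}
[3] bne  $r2, $r3, L10  →  {$r0:0, $r1:11, $r2:13, $r3:10, $r4:1}  ⟨branch taken⟩
[4] xor  $r3, $r2, $r1  →  {$r0:0, $r1:11, $r2:13, $r3:6, $r4:1}
[10] add  $r1, $r3, $r2  →  {$r0:0, $r1:19, $r2:13, $r3:6, $r4:1}
[11] andi  $r4, $r1, 2  →  {$r0:0, $r1:19, $r2:13, $r3:6, $r4:2}
[12] slti  $r2, $r1, 2  →  {$r0:0, $r1:19, $r2:0, $r3:6, $r4:2}
[13] nor  $r1, $r0, $r1  →  {$r0:0, $r1:65516, $r2:0, $r3:6, $r4:2}

6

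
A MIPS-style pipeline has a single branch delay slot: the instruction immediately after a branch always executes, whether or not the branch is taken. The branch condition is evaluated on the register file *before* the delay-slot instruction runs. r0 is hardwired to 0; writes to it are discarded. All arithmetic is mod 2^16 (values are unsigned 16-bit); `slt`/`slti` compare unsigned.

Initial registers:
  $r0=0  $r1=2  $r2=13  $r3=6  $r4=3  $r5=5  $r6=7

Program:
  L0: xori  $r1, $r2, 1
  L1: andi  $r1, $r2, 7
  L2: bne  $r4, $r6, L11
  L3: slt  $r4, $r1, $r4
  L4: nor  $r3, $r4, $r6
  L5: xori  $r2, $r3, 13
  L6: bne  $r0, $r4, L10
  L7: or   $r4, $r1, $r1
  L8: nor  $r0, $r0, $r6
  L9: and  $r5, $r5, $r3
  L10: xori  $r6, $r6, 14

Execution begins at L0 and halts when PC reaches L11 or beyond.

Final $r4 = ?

0

PC=0  xori  $r1, $r2, 1      | $r0=0 $r1=12 $r2=13 $r3=6 $r4=3 $r5=5 $r6=7
PC=1  andi  $r1, $r2, 7      | $r0=0 $r1=5 $r2=13 $r3=6 $r4=3 $r5=5 $r6=7
PC=2  bne  $r4, $r6, L11     | $r0=0 $r1=5 $r2=13 $r3=6 $r4=3 $r5=5 $r6=7  [TAKEN]
PC=3  slt  $r4, $r1, $r4     | $r0=0 $r1=5 $r2=13 $r3=6 $r4=0 $r5=5 $r6=7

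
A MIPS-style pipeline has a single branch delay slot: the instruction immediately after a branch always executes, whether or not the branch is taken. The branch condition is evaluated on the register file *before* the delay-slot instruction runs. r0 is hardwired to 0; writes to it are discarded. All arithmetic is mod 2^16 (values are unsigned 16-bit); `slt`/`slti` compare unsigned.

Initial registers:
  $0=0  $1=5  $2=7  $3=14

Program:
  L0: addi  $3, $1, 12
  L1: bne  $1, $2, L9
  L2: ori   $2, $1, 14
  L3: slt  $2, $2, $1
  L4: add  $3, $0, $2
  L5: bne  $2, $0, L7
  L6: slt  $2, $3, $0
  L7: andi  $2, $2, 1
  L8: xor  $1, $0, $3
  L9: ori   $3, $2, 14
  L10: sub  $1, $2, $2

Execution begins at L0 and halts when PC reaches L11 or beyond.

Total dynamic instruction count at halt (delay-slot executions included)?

#0 addi  $3, $1, 12 ; 0/5/7/17
#1 bne  $1, $2, L9 ; 0/5/7/17 ; →target
#2 ori   $2, $1, 14 ; 0/5/15/17
#9 ori   $3, $2, 14 ; 0/5/15/15
#10 sub  $1, $2, $2 ; 0/0/15/15

5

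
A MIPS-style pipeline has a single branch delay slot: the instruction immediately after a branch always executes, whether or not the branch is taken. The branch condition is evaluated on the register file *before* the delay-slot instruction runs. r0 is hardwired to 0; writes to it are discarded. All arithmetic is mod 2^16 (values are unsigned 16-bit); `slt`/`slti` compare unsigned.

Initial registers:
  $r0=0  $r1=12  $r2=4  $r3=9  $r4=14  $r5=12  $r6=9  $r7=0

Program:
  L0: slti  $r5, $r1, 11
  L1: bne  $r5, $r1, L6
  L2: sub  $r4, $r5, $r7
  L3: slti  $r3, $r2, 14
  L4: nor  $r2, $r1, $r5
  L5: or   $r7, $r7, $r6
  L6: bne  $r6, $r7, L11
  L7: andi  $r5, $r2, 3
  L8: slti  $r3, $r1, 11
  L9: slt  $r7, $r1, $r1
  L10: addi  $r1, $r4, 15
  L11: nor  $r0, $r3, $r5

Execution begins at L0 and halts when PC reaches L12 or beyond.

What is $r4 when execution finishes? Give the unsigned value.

0

  step pc=0: slti  $r5, $r1, 11  regs=(0,12,4,9,14,0,9,0)
  step pc=1: bne  $r5, $r1, L6  cond=T  regs=(0,12,4,9,14,0,9,0)
  step pc=2: sub  $r4, $r5, $r7  regs=(0,12,4,9,0,0,9,0)
  step pc=6: bne  $r6, $r7, L11  cond=T  regs=(0,12,4,9,0,0,9,0)
  step pc=7: andi  $r5, $r2, 3  regs=(0,12,4,9,0,0,9,0)
  step pc=11: nor  $r0, $r3, $r5  regs=(0,12,4,9,0,0,9,0)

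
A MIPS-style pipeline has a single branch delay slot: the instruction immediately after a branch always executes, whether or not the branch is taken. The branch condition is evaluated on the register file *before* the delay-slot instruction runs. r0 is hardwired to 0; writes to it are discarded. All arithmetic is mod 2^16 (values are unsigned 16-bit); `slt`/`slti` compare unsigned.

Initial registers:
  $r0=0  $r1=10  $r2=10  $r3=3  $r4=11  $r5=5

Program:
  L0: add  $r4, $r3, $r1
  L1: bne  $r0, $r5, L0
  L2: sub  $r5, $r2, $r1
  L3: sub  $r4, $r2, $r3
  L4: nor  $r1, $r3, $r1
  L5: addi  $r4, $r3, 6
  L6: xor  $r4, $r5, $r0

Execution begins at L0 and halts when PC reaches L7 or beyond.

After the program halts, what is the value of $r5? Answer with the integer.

0

#0 add  $r4, $r3, $r1 ; 0/10/10/3/13/5
#1 bne  $r0, $r5, L0 ; 0/10/10/3/13/5 ; →target
#2 sub  $r5, $r2, $r1 ; 0/10/10/3/13/0
#0 add  $r4, $r3, $r1 ; 0/10/10/3/13/0
#1 bne  $r0, $r5, L0 ; 0/10/10/3/13/0 ; →fallthru
#2 sub  $r5, $r2, $r1 ; 0/10/10/3/13/0
#3 sub  $r4, $r2, $r3 ; 0/10/10/3/7/0
#4 nor  $r1, $r3, $r1 ; 0/65524/10/3/7/0
#5 addi  $r4, $r3, 6 ; 0/65524/10/3/9/0
#6 xor  $r4, $r5, $r0 ; 0/65524/10/3/0/0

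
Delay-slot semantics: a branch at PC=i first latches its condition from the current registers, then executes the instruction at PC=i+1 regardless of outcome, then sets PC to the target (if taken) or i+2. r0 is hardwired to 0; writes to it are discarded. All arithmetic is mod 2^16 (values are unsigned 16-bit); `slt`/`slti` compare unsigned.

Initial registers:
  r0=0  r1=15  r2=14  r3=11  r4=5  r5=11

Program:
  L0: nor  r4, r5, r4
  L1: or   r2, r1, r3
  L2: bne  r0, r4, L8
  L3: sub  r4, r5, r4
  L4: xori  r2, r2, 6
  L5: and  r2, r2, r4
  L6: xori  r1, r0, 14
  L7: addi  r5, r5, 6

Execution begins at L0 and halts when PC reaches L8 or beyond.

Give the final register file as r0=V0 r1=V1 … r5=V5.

PC=0  nor  r4, r5, r4        | r0=0 r1=15 r2=14 r3=11 r4=65520 r5=11
PC=1  or   r2, r1, r3        | r0=0 r1=15 r2=15 r3=11 r4=65520 r5=11
PC=2  bne  r0, r4, L8        | r0=0 r1=15 r2=15 r3=11 r4=65520 r5=11  [TAKEN]
PC=3  sub  r4, r5, r4        | r0=0 r1=15 r2=15 r3=11 r4=27 r5=11

r0=0 r1=15 r2=15 r3=11 r4=27 r5=11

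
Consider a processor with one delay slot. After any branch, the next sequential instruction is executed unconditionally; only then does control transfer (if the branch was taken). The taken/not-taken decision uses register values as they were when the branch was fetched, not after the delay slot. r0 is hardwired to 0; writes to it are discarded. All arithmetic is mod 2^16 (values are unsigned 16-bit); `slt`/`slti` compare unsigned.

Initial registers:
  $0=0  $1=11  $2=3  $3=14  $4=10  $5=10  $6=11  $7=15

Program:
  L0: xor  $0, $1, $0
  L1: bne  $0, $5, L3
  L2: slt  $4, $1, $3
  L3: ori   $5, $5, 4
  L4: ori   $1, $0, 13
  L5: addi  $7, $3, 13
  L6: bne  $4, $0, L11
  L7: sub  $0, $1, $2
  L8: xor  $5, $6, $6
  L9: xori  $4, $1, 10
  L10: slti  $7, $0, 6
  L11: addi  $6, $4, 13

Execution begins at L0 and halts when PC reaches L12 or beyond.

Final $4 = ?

1

PC=0  xor  $0, $1, $0        | $0=0 $1=11 $2=3 $3=14 $4=10 $5=10 $6=11 $7=15
PC=1  bne  $0, $5, L3        | $0=0 $1=11 $2=3 $3=14 $4=10 $5=10 $6=11 $7=15  [TAKEN]
PC=2  slt  $4, $1, $3        | $0=0 $1=11 $2=3 $3=14 $4=1 $5=10 $6=11 $7=15
PC=3  ori   $5, $5, 4        | $0=0 $1=11 $2=3 $3=14 $4=1 $5=14 $6=11 $7=15
PC=4  ori   $1, $0, 13       | $0=0 $1=13 $2=3 $3=14 $4=1 $5=14 $6=11 $7=15
PC=5  addi  $7, $3, 13       | $0=0 $1=13 $2=3 $3=14 $4=1 $5=14 $6=11 $7=27
PC=6  bne  $4, $0, L11       | $0=0 $1=13 $2=3 $3=14 $4=1 $5=14 $6=11 $7=27  [TAKEN]
PC=7  sub  $0, $1, $2        | $0=0 $1=13 $2=3 $3=14 $4=1 $5=14 $6=11 $7=27
PC=11 addi  $6, $4, 13       | $0=0 $1=13 $2=3 $3=14 $4=1 $5=14 $6=14 $7=27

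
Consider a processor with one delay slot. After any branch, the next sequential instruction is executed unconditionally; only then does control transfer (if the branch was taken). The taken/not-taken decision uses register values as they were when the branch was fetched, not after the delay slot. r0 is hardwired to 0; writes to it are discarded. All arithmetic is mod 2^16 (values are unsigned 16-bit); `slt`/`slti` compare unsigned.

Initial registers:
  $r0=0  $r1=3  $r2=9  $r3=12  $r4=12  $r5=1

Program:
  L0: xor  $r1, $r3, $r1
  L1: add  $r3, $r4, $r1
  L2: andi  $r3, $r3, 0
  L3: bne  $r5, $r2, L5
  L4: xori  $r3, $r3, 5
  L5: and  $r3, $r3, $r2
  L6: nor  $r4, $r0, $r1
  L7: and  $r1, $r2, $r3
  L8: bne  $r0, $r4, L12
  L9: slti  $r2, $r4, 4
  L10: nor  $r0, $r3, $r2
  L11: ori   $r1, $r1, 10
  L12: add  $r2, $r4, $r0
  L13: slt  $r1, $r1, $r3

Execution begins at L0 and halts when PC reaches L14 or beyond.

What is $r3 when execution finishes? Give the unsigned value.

  step pc=0: xor  $r1, $r3, $r1  regs=(0,15,9,12,12,1)
  step pc=1: add  $r3, $r4, $r1  regs=(0,15,9,27,12,1)
  step pc=2: andi  $r3, $r3, 0  regs=(0,15,9,0,12,1)
  step pc=3: bne  $r5, $r2, L5  cond=T  regs=(0,15,9,0,12,1)
  step pc=4: xori  $r3, $r3, 5  regs=(0,15,9,5,12,1)
  step pc=5: and  $r3, $r3, $r2  regs=(0,15,9,1,12,1)
  step pc=6: nor  $r4, $r0, $r1  regs=(0,15,9,1,65520,1)
  step pc=7: and  $r1, $r2, $r3  regs=(0,1,9,1,65520,1)
  step pc=8: bne  $r0, $r4, L12  cond=T  regs=(0,1,9,1,65520,1)
  step pc=9: slti  $r2, $r4, 4  regs=(0,1,0,1,65520,1)
  step pc=12: add  $r2, $r4, $r0  regs=(0,1,65520,1,65520,1)
  step pc=13: slt  $r1, $r1, $r3  regs=(0,0,65520,1,65520,1)

1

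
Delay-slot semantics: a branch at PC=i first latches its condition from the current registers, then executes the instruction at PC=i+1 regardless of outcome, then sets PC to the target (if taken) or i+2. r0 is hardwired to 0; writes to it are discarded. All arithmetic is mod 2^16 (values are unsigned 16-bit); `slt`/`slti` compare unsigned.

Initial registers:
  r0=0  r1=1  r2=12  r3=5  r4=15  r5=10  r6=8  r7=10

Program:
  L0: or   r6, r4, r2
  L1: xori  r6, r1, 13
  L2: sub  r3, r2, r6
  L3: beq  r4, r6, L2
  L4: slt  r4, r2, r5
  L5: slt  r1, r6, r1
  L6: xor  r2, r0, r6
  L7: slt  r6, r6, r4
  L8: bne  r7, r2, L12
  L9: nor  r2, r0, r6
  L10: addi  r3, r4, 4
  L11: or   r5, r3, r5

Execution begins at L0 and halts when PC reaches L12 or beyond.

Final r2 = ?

  step pc=0: or   r6, r4, r2  regs=(0,1,12,5,15,10,15,10)
  step pc=1: xori  r6, r1, 13  regs=(0,1,12,5,15,10,12,10)
  step pc=2: sub  r3, r2, r6  regs=(0,1,12,0,15,10,12,10)
  step pc=3: beq  r4, r6, L2  cond=F  regs=(0,1,12,0,15,10,12,10)
  step pc=4: slt  r4, r2, r5  regs=(0,1,12,0,0,10,12,10)
  step pc=5: slt  r1, r6, r1  regs=(0,0,12,0,0,10,12,10)
  step pc=6: xor  r2, r0, r6  regs=(0,0,12,0,0,10,12,10)
  step pc=7: slt  r6, r6, r4  regs=(0,0,12,0,0,10,0,10)
  step pc=8: bne  r7, r2, L12  cond=T  regs=(0,0,12,0,0,10,0,10)
  step pc=9: nor  r2, r0, r6  regs=(0,0,65535,0,0,10,0,10)

65535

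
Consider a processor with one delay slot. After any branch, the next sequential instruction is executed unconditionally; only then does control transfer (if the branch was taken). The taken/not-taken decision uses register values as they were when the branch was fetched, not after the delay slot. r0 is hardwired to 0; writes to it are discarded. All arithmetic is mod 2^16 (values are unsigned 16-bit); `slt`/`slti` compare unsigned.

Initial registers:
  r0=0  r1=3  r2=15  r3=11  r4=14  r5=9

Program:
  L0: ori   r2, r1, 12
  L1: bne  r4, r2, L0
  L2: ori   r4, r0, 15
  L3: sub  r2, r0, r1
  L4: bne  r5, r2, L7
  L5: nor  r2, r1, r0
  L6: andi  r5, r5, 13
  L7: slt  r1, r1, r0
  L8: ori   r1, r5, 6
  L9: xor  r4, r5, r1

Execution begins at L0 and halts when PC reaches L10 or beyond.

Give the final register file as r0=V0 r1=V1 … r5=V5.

r0=0 r1=15 r2=65532 r3=11 r4=6 r5=9

  step pc=0: ori   r2, r1, 12  regs=(0,3,15,11,14,9)
  step pc=1: bne  r4, r2, L0  cond=T  regs=(0,3,15,11,14,9)
  step pc=2: ori   r4, r0, 15  regs=(0,3,15,11,15,9)
  step pc=0: ori   r2, r1, 12  regs=(0,3,15,11,15,9)
  step pc=1: bne  r4, r2, L0  cond=F  regs=(0,3,15,11,15,9)
  step pc=2: ori   r4, r0, 15  regs=(0,3,15,11,15,9)
  step pc=3: sub  r2, r0, r1  regs=(0,3,65533,11,15,9)
  step pc=4: bne  r5, r2, L7  cond=T  regs=(0,3,65533,11,15,9)
  step pc=5: nor  r2, r1, r0  regs=(0,3,65532,11,15,9)
  step pc=7: slt  r1, r1, r0  regs=(0,0,65532,11,15,9)
  step pc=8: ori   r1, r5, 6  regs=(0,15,65532,11,15,9)
  step pc=9: xor  r4, r5, r1  regs=(0,15,65532,11,6,9)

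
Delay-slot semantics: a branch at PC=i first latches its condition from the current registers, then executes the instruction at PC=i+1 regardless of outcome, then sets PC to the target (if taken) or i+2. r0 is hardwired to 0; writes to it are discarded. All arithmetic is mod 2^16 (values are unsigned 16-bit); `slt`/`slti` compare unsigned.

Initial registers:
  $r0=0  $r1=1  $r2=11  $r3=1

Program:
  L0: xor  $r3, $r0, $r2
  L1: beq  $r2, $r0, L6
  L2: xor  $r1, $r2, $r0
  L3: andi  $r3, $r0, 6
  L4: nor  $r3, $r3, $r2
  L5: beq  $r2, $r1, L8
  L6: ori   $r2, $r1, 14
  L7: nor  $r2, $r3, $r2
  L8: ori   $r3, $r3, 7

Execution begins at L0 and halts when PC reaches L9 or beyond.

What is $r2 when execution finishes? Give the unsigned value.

15

#0 xor  $r3, $r0, $r2 ; 0/1/11/11
#1 beq  $r2, $r0, L6 ; 0/1/11/11 ; →fallthru
#2 xor  $r1, $r2, $r0 ; 0/11/11/11
#3 andi  $r3, $r0, 6 ; 0/11/11/0
#4 nor  $r3, $r3, $r2 ; 0/11/11/65524
#5 beq  $r2, $r1, L8 ; 0/11/11/65524 ; →target
#6 ori   $r2, $r1, 14 ; 0/11/15/65524
#8 ori   $r3, $r3, 7 ; 0/11/15/65527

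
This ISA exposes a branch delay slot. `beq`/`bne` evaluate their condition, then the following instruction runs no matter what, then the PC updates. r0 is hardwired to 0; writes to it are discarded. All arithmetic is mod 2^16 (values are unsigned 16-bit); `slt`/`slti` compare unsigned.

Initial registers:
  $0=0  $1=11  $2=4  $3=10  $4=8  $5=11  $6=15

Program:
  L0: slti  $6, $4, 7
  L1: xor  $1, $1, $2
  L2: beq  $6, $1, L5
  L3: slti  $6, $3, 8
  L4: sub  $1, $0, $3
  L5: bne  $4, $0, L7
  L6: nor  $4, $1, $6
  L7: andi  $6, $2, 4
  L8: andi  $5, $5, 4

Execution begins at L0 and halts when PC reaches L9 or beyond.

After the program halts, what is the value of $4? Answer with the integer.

9

[0] slti  $6, $4, 7  →  {$0:0, $1:11, $2:4, $3:10, $4:8, $5:11, $6:0}
[1] xor  $1, $1, $2  →  {$0:0, $1:15, $2:4, $3:10, $4:8, $5:11, $6:0}
[2] beq  $6, $1, L5  →  {$0:0, $1:15, $2:4, $3:10, $4:8, $5:11, $6:0}  ⟨branch fallthrough⟩
[3] slti  $6, $3, 8  →  {$0:0, $1:15, $2:4, $3:10, $4:8, $5:11, $6:0}
[4] sub  $1, $0, $3  →  {$0:0, $1:65526, $2:4, $3:10, $4:8, $5:11, $6:0}
[5] bne  $4, $0, L7  →  {$0:0, $1:65526, $2:4, $3:10, $4:8, $5:11, $6:0}  ⟨branch taken⟩
[6] nor  $4, $1, $6  →  {$0:0, $1:65526, $2:4, $3:10, $4:9, $5:11, $6:0}
[7] andi  $6, $2, 4  →  {$0:0, $1:65526, $2:4, $3:10, $4:9, $5:11, $6:4}
[8] andi  $5, $5, 4  →  {$0:0, $1:65526, $2:4, $3:10, $4:9, $5:0, $6:4}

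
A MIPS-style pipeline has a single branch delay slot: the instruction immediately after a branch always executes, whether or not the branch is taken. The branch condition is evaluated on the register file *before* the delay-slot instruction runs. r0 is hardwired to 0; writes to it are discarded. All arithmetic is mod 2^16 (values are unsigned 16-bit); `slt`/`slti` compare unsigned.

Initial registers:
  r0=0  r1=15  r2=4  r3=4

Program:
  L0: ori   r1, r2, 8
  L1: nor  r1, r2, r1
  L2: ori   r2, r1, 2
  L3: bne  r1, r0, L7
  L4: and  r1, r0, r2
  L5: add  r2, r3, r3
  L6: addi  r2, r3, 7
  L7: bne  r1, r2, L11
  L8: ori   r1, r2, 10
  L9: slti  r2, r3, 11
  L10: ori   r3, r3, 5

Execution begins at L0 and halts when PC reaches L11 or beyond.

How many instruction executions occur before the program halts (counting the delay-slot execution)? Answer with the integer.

  step pc=0: ori   r1, r2, 8  regs=(0,12,4,4)
  step pc=1: nor  r1, r2, r1  regs=(0,65523,4,4)
  step pc=2: ori   r2, r1, 2  regs=(0,65523,65523,4)
  step pc=3: bne  r1, r0, L7  cond=T  regs=(0,65523,65523,4)
  step pc=4: and  r1, r0, r2  regs=(0,0,65523,4)
  step pc=7: bne  r1, r2, L11  cond=T  regs=(0,0,65523,4)
  step pc=8: ori   r1, r2, 10  regs=(0,65531,65523,4)

7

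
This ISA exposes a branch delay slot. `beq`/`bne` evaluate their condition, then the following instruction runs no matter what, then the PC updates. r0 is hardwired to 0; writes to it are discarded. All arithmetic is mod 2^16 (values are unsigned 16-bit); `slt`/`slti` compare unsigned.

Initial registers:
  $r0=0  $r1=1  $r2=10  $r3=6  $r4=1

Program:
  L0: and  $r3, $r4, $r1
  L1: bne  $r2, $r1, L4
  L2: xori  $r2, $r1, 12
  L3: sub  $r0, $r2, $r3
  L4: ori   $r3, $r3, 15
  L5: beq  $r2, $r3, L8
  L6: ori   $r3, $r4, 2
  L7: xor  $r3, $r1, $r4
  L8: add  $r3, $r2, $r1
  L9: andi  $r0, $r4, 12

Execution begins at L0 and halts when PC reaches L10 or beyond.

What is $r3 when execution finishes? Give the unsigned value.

PC=0  and  $r3, $r4, $r1     | $r0=0 $r1=1 $r2=10 $r3=1 $r4=1
PC=1  bne  $r2, $r1, L4      | $r0=0 $r1=1 $r2=10 $r3=1 $r4=1  [TAKEN]
PC=2  xori  $r2, $r1, 12     | $r0=0 $r1=1 $r2=13 $r3=1 $r4=1
PC=4  ori   $r3, $r3, 15     | $r0=0 $r1=1 $r2=13 $r3=15 $r4=1
PC=5  beq  $r2, $r3, L8      | $r0=0 $r1=1 $r2=13 $r3=15 $r4=1  [not taken]
PC=6  ori   $r3, $r4, 2      | $r0=0 $r1=1 $r2=13 $r3=3 $r4=1
PC=7  xor  $r3, $r1, $r4     | $r0=0 $r1=1 $r2=13 $r3=0 $r4=1
PC=8  add  $r3, $r2, $r1     | $r0=0 $r1=1 $r2=13 $r3=14 $r4=1
PC=9  andi  $r0, $r4, 12     | $r0=0 $r1=1 $r2=13 $r3=14 $r4=1

14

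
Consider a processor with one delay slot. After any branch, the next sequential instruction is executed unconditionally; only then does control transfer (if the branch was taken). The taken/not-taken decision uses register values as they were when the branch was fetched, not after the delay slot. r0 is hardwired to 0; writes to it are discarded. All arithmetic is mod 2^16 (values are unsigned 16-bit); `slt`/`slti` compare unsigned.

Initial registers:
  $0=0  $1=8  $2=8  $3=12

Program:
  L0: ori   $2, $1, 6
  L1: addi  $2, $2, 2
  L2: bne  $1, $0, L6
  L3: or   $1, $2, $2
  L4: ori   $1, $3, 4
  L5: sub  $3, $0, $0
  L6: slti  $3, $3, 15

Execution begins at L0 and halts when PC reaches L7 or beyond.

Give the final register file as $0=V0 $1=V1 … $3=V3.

$0=0 $1=16 $2=16 $3=1

  step pc=0: ori   $2, $1, 6  regs=(0,8,14,12)
  step pc=1: addi  $2, $2, 2  regs=(0,8,16,12)
  step pc=2: bne  $1, $0, L6  cond=T  regs=(0,8,16,12)
  step pc=3: or   $1, $2, $2  regs=(0,16,16,12)
  step pc=6: slti  $3, $3, 15  regs=(0,16,16,1)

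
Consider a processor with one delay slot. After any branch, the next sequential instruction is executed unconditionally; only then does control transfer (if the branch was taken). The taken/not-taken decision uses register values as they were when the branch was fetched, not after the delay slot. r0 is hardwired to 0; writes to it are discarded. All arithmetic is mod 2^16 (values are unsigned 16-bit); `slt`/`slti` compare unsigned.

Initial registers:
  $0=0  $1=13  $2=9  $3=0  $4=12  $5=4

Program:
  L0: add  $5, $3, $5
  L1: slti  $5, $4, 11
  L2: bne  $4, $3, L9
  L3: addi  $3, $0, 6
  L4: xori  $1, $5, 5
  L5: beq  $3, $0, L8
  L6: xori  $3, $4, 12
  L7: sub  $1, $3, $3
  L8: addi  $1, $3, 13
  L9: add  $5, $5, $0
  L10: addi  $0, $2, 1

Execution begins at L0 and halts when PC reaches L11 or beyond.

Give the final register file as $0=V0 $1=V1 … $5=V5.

$0=0 $1=13 $2=9 $3=6 $4=12 $5=0

#0 add  $5, $3, $5 ; 0/13/9/0/12/4
#1 slti  $5, $4, 11 ; 0/13/9/0/12/0
#2 bne  $4, $3, L9 ; 0/13/9/0/12/0 ; →target
#3 addi  $3, $0, 6 ; 0/13/9/6/12/0
#9 add  $5, $5, $0 ; 0/13/9/6/12/0
#10 addi  $0, $2, 1 ; 0/13/9/6/12/0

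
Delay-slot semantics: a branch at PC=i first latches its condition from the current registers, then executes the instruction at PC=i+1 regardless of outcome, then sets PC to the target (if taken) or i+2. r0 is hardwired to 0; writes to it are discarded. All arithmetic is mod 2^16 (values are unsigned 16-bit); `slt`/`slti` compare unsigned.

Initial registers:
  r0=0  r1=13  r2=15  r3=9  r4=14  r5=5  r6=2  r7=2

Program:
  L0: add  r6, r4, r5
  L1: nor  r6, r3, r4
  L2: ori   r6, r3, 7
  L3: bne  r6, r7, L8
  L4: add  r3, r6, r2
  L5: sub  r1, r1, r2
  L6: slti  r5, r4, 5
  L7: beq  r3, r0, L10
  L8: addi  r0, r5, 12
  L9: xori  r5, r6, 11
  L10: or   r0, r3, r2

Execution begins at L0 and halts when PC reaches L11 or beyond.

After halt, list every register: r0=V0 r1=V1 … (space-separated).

r0=0 r1=13 r2=15 r3=30 r4=14 r5=4 r6=15 r7=2

[0] add  r6, r4, r5  →  {r0:0, r1:13, r2:15, r3:9, r4:14, r5:5, r6:19, r7:2}
[1] nor  r6, r3, r4  →  {r0:0, r1:13, r2:15, r3:9, r4:14, r5:5, r6:65520, r7:2}
[2] ori   r6, r3, 7  →  {r0:0, r1:13, r2:15, r3:9, r4:14, r5:5, r6:15, r7:2}
[3] bne  r6, r7, L8  →  {r0:0, r1:13, r2:15, r3:9, r4:14, r5:5, r6:15, r7:2}  ⟨branch taken⟩
[4] add  r3, r6, r2  →  {r0:0, r1:13, r2:15, r3:30, r4:14, r5:5, r6:15, r7:2}
[8] addi  r0, r5, 12  →  {r0:0, r1:13, r2:15, r3:30, r4:14, r5:5, r6:15, r7:2}
[9] xori  r5, r6, 11  →  {r0:0, r1:13, r2:15, r3:30, r4:14, r5:4, r6:15, r7:2}
[10] or   r0, r3, r2  →  {r0:0, r1:13, r2:15, r3:30, r4:14, r5:4, r6:15, r7:2}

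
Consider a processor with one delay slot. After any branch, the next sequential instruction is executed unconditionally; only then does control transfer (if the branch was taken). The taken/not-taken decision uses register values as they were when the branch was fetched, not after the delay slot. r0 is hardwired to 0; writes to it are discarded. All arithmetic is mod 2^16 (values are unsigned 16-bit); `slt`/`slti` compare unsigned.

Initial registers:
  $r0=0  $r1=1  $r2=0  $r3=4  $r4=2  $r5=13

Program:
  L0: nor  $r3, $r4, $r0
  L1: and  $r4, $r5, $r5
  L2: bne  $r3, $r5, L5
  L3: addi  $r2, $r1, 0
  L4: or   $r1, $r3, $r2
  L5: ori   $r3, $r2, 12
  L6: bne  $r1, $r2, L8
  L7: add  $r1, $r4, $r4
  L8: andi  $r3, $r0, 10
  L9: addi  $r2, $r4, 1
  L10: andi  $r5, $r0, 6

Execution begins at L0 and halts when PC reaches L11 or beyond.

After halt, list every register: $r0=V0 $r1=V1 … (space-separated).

$r0=0 $r1=26 $r2=14 $r3=0 $r4=13 $r5=0

#0 nor  $r3, $r4, $r0 ; 0/1/0/65533/2/13
#1 and  $r4, $r5, $r5 ; 0/1/0/65533/13/13
#2 bne  $r3, $r5, L5 ; 0/1/0/65533/13/13 ; →target
#3 addi  $r2, $r1, 0 ; 0/1/1/65533/13/13
#5 ori   $r3, $r2, 12 ; 0/1/1/13/13/13
#6 bne  $r1, $r2, L8 ; 0/1/1/13/13/13 ; →fallthru
#7 add  $r1, $r4, $r4 ; 0/26/1/13/13/13
#8 andi  $r3, $r0, 10 ; 0/26/1/0/13/13
#9 addi  $r2, $r4, 1 ; 0/26/14/0/13/13
#10 andi  $r5, $r0, 6 ; 0/26/14/0/13/0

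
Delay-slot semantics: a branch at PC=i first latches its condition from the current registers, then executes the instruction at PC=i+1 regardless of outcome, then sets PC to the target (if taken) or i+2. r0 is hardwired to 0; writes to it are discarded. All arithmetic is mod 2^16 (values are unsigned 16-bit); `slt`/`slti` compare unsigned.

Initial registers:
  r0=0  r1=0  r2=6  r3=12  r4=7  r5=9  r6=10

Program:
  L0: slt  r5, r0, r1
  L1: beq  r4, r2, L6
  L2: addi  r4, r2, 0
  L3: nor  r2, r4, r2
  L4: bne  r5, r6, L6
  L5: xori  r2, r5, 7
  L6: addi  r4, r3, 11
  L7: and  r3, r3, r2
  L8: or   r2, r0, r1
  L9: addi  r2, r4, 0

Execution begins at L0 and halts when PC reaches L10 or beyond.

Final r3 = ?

4

#0 slt  r5, r0, r1 ; 0/0/6/12/7/0/10
#1 beq  r4, r2, L6 ; 0/0/6/12/7/0/10 ; →fallthru
#2 addi  r4, r2, 0 ; 0/0/6/12/6/0/10
#3 nor  r2, r4, r2 ; 0/0/65529/12/6/0/10
#4 bne  r5, r6, L6 ; 0/0/65529/12/6/0/10 ; →target
#5 xori  r2, r5, 7 ; 0/0/7/12/6/0/10
#6 addi  r4, r3, 11 ; 0/0/7/12/23/0/10
#7 and  r3, r3, r2 ; 0/0/7/4/23/0/10
#8 or   r2, r0, r1 ; 0/0/0/4/23/0/10
#9 addi  r2, r4, 0 ; 0/0/23/4/23/0/10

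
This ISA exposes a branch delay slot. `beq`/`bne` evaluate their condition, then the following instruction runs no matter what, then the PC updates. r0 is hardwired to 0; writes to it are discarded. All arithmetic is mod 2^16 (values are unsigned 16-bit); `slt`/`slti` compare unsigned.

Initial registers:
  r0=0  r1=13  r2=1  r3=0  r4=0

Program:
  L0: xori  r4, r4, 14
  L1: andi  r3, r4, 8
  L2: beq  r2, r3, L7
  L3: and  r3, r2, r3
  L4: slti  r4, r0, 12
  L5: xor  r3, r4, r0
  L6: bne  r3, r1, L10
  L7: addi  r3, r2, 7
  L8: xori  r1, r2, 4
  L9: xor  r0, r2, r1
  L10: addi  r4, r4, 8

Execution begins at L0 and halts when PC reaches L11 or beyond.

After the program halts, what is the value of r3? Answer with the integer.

  step pc=0: xori  r4, r4, 14  regs=(0,13,1,0,14)
  step pc=1: andi  r3, r4, 8  regs=(0,13,1,8,14)
  step pc=2: beq  r2, r3, L7  cond=F  regs=(0,13,1,8,14)
  step pc=3: and  r3, r2, r3  regs=(0,13,1,0,14)
  step pc=4: slti  r4, r0, 12  regs=(0,13,1,0,1)
  step pc=5: xor  r3, r4, r0  regs=(0,13,1,1,1)
  step pc=6: bne  r3, r1, L10  cond=T  regs=(0,13,1,1,1)
  step pc=7: addi  r3, r2, 7  regs=(0,13,1,8,1)
  step pc=10: addi  r4, r4, 8  regs=(0,13,1,8,9)

8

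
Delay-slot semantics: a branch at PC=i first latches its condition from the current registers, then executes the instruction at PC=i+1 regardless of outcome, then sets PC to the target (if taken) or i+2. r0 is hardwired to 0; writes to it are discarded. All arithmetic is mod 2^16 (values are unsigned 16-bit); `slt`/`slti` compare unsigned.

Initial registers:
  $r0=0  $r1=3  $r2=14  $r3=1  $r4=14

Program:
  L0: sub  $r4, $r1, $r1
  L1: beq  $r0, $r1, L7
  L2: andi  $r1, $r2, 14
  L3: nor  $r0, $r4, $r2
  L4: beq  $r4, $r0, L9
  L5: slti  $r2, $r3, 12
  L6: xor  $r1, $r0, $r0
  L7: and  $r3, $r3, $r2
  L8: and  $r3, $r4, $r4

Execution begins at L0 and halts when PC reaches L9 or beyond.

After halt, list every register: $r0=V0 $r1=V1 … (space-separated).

$r0=0 $r1=14 $r2=1 $r3=1 $r4=0

#0 sub  $r4, $r1, $r1 ; 0/3/14/1/0
#1 beq  $r0, $r1, L7 ; 0/3/14/1/0 ; →fallthru
#2 andi  $r1, $r2, 14 ; 0/14/14/1/0
#3 nor  $r0, $r4, $r2 ; 0/14/14/1/0
#4 beq  $r4, $r0, L9 ; 0/14/14/1/0 ; →target
#5 slti  $r2, $r3, 12 ; 0/14/1/1/0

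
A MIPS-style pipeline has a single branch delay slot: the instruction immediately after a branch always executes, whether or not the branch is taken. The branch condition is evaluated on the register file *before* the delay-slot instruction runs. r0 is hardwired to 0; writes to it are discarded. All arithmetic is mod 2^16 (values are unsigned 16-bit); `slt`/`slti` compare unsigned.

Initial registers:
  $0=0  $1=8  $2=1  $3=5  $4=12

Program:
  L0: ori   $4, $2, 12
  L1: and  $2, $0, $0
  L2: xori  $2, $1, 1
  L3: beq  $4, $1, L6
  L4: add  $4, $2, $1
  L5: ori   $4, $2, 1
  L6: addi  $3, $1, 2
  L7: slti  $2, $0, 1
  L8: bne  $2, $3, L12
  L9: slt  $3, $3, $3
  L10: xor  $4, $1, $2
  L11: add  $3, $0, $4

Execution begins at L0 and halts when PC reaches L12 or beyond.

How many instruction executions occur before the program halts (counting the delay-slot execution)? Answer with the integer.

10

[0] ori   $4, $2, 12  →  {$0:0, $1:8, $2:1, $3:5, $4:13}
[1] and  $2, $0, $0  →  {$0:0, $1:8, $2:0, $3:5, $4:13}
[2] xori  $2, $1, 1  →  {$0:0, $1:8, $2:9, $3:5, $4:13}
[3] beq  $4, $1, L6  →  {$0:0, $1:8, $2:9, $3:5, $4:13}  ⟨branch fallthrough⟩
[4] add  $4, $2, $1  →  {$0:0, $1:8, $2:9, $3:5, $4:17}
[5] ori   $4, $2, 1  →  {$0:0, $1:8, $2:9, $3:5, $4:9}
[6] addi  $3, $1, 2  →  {$0:0, $1:8, $2:9, $3:10, $4:9}
[7] slti  $2, $0, 1  →  {$0:0, $1:8, $2:1, $3:10, $4:9}
[8] bne  $2, $3, L12  →  {$0:0, $1:8, $2:1, $3:10, $4:9}  ⟨branch taken⟩
[9] slt  $3, $3, $3  →  {$0:0, $1:8, $2:1, $3:0, $4:9}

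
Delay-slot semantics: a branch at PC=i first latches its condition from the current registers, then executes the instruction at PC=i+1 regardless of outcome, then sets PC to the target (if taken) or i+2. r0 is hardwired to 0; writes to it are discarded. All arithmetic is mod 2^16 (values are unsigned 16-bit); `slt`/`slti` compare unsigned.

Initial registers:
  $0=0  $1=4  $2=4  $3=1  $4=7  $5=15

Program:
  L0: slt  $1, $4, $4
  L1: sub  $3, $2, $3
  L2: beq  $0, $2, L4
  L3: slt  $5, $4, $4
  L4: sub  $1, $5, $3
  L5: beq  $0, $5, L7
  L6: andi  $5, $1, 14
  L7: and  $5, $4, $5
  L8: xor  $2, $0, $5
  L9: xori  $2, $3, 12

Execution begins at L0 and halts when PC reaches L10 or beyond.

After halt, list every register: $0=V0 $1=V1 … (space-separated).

$0=0 $1=65533 $2=15 $3=3 $4=7 $5=4

[0] slt  $1, $4, $4  →  {$0:0, $1:0, $2:4, $3:1, $4:7, $5:15}
[1] sub  $3, $2, $3  →  {$0:0, $1:0, $2:4, $3:3, $4:7, $5:15}
[2] beq  $0, $2, L4  →  {$0:0, $1:0, $2:4, $3:3, $4:7, $5:15}  ⟨branch fallthrough⟩
[3] slt  $5, $4, $4  →  {$0:0, $1:0, $2:4, $3:3, $4:7, $5:0}
[4] sub  $1, $5, $3  →  {$0:0, $1:65533, $2:4, $3:3, $4:7, $5:0}
[5] beq  $0, $5, L7  →  {$0:0, $1:65533, $2:4, $3:3, $4:7, $5:0}  ⟨branch taken⟩
[6] andi  $5, $1, 14  →  {$0:0, $1:65533, $2:4, $3:3, $4:7, $5:12}
[7] and  $5, $4, $5  →  {$0:0, $1:65533, $2:4, $3:3, $4:7, $5:4}
[8] xor  $2, $0, $5  →  {$0:0, $1:65533, $2:4, $3:3, $4:7, $5:4}
[9] xori  $2, $3, 12  →  {$0:0, $1:65533, $2:15, $3:3, $4:7, $5:4}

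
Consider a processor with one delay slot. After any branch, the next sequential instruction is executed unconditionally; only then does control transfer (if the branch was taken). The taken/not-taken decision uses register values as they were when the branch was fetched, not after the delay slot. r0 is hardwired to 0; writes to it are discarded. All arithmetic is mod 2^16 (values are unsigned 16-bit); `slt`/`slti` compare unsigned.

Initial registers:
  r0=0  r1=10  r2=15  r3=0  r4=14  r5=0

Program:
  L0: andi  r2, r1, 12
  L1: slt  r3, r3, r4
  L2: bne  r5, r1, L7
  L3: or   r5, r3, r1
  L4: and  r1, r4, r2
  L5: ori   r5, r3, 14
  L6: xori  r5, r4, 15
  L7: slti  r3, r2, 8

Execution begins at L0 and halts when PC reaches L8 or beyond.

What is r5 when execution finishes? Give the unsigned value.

11

[0] andi  r2, r1, 12  →  {r0:0, r1:10, r2:8, r3:0, r4:14, r5:0}
[1] slt  r3, r3, r4  →  {r0:0, r1:10, r2:8, r3:1, r4:14, r5:0}
[2] bne  r5, r1, L7  →  {r0:0, r1:10, r2:8, r3:1, r4:14, r5:0}  ⟨branch taken⟩
[3] or   r5, r3, r1  →  {r0:0, r1:10, r2:8, r3:1, r4:14, r5:11}
[7] slti  r3, r2, 8  →  {r0:0, r1:10, r2:8, r3:0, r4:14, r5:11}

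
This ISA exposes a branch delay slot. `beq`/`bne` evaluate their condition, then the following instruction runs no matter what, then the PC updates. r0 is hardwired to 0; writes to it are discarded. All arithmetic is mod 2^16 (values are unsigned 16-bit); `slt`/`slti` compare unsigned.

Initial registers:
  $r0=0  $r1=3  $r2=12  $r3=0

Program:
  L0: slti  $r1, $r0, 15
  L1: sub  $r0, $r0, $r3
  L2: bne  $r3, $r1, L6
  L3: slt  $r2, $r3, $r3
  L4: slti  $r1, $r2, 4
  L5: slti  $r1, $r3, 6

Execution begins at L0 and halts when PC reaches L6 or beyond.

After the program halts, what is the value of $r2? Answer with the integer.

0

PC=0  slti  $r1, $r0, 15     | $r0=0 $r1=1 $r2=12 $r3=0
PC=1  sub  $r0, $r0, $r3     | $r0=0 $r1=1 $r2=12 $r3=0
PC=2  bne  $r3, $r1, L6      | $r0=0 $r1=1 $r2=12 $r3=0  [TAKEN]
PC=3  slt  $r2, $r3, $r3     | $r0=0 $r1=1 $r2=0 $r3=0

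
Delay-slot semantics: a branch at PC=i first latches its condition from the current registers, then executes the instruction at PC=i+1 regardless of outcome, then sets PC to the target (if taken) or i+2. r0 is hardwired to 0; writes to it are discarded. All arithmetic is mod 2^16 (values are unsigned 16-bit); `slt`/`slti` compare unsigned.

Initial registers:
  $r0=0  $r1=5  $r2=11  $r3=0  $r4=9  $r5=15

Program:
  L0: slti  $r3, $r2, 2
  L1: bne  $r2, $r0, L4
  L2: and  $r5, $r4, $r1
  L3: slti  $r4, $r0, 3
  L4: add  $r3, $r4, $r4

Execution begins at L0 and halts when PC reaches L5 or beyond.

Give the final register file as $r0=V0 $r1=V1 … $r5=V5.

$r0=0 $r1=5 $r2=11 $r3=18 $r4=9 $r5=1

#0 slti  $r3, $r2, 2 ; 0/5/11/0/9/15
#1 bne  $r2, $r0, L4 ; 0/5/11/0/9/15 ; →target
#2 and  $r5, $r4, $r1 ; 0/5/11/0/9/1
#4 add  $r3, $r4, $r4 ; 0/5/11/18/9/1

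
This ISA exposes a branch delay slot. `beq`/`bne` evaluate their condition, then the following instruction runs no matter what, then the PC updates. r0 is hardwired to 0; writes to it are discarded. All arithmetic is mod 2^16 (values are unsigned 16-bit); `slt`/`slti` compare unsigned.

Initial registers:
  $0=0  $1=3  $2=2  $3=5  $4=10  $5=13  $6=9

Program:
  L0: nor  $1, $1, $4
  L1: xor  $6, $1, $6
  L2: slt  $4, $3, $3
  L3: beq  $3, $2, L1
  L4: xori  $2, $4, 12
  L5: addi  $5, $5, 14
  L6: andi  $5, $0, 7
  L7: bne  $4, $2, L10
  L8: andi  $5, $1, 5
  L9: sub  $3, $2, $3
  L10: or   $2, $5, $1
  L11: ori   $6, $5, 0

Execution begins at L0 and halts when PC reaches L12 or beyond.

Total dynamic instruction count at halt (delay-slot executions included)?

11

  step pc=0: nor  $1, $1, $4  regs=(0,65524,2,5,10,13,9)
  step pc=1: xor  $6, $1, $6  regs=(0,65524,2,5,10,13,65533)
  step pc=2: slt  $4, $3, $3  regs=(0,65524,2,5,0,13,65533)
  step pc=3: beq  $3, $2, L1  cond=F  regs=(0,65524,2,5,0,13,65533)
  step pc=4: xori  $2, $4, 12  regs=(0,65524,12,5,0,13,65533)
  step pc=5: addi  $5, $5, 14  regs=(0,65524,12,5,0,27,65533)
  step pc=6: andi  $5, $0, 7  regs=(0,65524,12,5,0,0,65533)
  step pc=7: bne  $4, $2, L10  cond=T  regs=(0,65524,12,5,0,0,65533)
  step pc=8: andi  $5, $1, 5  regs=(0,65524,12,5,0,4,65533)
  step pc=10: or   $2, $5, $1  regs=(0,65524,65524,5,0,4,65533)
  step pc=11: ori   $6, $5, 0  regs=(0,65524,65524,5,0,4,4)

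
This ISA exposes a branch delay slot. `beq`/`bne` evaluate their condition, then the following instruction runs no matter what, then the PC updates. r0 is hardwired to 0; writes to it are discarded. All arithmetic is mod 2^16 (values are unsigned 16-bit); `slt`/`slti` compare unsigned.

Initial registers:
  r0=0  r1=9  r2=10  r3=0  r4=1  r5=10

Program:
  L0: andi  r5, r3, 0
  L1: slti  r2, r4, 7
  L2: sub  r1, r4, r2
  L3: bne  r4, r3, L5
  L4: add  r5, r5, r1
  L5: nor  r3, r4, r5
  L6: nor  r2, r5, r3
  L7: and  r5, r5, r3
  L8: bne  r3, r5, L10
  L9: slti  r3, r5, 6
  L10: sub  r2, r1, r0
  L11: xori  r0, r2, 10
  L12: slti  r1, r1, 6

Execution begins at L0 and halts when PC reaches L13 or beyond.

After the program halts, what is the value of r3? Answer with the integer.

1

[0] andi  r5, r3, 0  →  {r0:0, r1:9, r2:10, r3:0, r4:1, r5:0}
[1] slti  r2, r4, 7  →  {r0:0, r1:9, r2:1, r3:0, r4:1, r5:0}
[2] sub  r1, r4, r2  →  {r0:0, r1:0, r2:1, r3:0, r4:1, r5:0}
[3] bne  r4, r3, L5  →  {r0:0, r1:0, r2:1, r3:0, r4:1, r5:0}  ⟨branch taken⟩
[4] add  r5, r5, r1  →  {r0:0, r1:0, r2:1, r3:0, r4:1, r5:0}
[5] nor  r3, r4, r5  →  {r0:0, r1:0, r2:1, r3:65534, r4:1, r5:0}
[6] nor  r2, r5, r3  →  {r0:0, r1:0, r2:1, r3:65534, r4:1, r5:0}
[7] and  r5, r5, r3  →  {r0:0, r1:0, r2:1, r3:65534, r4:1, r5:0}
[8] bne  r3, r5, L10  →  {r0:0, r1:0, r2:1, r3:65534, r4:1, r5:0}  ⟨branch taken⟩
[9] slti  r3, r5, 6  →  {r0:0, r1:0, r2:1, r3:1, r4:1, r5:0}
[10] sub  r2, r1, r0  →  {r0:0, r1:0, r2:0, r3:1, r4:1, r5:0}
[11] xori  r0, r2, 10  →  {r0:0, r1:0, r2:0, r3:1, r4:1, r5:0}
[12] slti  r1, r1, 6  →  {r0:0, r1:1, r2:0, r3:1, r4:1, r5:0}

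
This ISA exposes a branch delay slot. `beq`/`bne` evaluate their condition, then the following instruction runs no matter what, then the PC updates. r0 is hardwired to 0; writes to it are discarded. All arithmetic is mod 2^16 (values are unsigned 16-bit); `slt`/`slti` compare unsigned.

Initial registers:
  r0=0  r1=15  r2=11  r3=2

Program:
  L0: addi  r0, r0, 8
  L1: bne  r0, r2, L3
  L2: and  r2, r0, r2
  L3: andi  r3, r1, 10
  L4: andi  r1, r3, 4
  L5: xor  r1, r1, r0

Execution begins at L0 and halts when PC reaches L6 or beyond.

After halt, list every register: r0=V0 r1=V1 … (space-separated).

[0] addi  r0, r0, 8  →  {r0:0, r1:15, r2:11, r3:2}
[1] bne  r0, r2, L3  →  {r0:0, r1:15, r2:11, r3:2}  ⟨branch taken⟩
[2] and  r2, r0, r2  →  {r0:0, r1:15, r2:0, r3:2}
[3] andi  r3, r1, 10  →  {r0:0, r1:15, r2:0, r3:10}
[4] andi  r1, r3, 4  →  {r0:0, r1:0, r2:0, r3:10}
[5] xor  r1, r1, r0  →  {r0:0, r1:0, r2:0, r3:10}

r0=0 r1=0 r2=0 r3=10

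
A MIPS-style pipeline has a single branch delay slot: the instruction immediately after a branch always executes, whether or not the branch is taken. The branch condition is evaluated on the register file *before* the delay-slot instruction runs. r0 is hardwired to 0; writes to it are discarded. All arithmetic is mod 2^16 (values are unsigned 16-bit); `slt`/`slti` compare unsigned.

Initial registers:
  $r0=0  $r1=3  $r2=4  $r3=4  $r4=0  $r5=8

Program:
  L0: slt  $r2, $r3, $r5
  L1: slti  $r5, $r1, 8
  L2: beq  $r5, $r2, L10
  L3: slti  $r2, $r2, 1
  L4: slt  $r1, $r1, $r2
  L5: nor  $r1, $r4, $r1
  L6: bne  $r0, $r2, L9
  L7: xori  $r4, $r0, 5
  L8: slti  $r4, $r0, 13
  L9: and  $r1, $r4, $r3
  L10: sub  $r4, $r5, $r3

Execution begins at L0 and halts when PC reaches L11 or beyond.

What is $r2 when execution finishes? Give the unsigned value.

0

PC=0  slt  $r2, $r3, $r5     | $r0=0 $r1=3 $r2=1 $r3=4 $r4=0 $r5=8
PC=1  slti  $r5, $r1, 8      | $r0=0 $r1=3 $r2=1 $r3=4 $r4=0 $r5=1
PC=2  beq  $r5, $r2, L10     | $r0=0 $r1=3 $r2=1 $r3=4 $r4=0 $r5=1  [TAKEN]
PC=3  slti  $r2, $r2, 1      | $r0=0 $r1=3 $r2=0 $r3=4 $r4=0 $r5=1
PC=10 sub  $r4, $r5, $r3     | $r0=0 $r1=3 $r2=0 $r3=4 $r4=65533 $r5=1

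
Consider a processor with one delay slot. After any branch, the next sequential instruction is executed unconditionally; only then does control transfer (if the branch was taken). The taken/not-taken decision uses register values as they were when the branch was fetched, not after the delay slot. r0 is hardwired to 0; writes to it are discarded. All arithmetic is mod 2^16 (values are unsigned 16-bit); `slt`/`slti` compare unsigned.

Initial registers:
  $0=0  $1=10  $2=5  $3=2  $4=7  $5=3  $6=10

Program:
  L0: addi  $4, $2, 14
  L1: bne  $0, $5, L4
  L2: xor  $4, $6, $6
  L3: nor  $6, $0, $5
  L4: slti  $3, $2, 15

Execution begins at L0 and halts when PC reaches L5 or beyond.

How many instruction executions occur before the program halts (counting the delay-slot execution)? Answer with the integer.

4

  step pc=0: addi  $4, $2, 14  regs=(0,10,5,2,19,3,10)
  step pc=1: bne  $0, $5, L4  cond=T  regs=(0,10,5,2,19,3,10)
  step pc=2: xor  $4, $6, $6  regs=(0,10,5,2,0,3,10)
  step pc=4: slti  $3, $2, 15  regs=(0,10,5,1,0,3,10)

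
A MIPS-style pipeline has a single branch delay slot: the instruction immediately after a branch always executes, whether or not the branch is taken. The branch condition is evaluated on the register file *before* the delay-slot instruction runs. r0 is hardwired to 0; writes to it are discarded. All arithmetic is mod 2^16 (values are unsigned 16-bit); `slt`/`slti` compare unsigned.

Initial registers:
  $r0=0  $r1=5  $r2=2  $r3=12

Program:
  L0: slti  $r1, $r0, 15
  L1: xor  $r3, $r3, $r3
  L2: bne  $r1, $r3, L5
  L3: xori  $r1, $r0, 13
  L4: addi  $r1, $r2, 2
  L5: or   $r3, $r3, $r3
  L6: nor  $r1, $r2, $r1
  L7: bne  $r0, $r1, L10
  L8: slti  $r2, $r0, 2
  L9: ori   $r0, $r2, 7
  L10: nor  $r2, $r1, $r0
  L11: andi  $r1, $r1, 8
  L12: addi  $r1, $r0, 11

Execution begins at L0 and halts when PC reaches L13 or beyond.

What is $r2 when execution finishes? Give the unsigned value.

15

[0] slti  $r1, $r0, 15  →  {$r0:0, $r1:1, $r2:2, $r3:12}
[1] xor  $r3, $r3, $r3  →  {$r0:0, $r1:1, $r2:2, $r3:0}
[2] bne  $r1, $r3, L5  →  {$r0:0, $r1:1, $r2:2, $r3:0}  ⟨branch taken⟩
[3] xori  $r1, $r0, 13  →  {$r0:0, $r1:13, $r2:2, $r3:0}
[5] or   $r3, $r3, $r3  →  {$r0:0, $r1:13, $r2:2, $r3:0}
[6] nor  $r1, $r2, $r1  →  {$r0:0, $r1:65520, $r2:2, $r3:0}
[7] bne  $r0, $r1, L10  →  {$r0:0, $r1:65520, $r2:2, $r3:0}  ⟨branch taken⟩
[8] slti  $r2, $r0, 2  →  {$r0:0, $r1:65520, $r2:1, $r3:0}
[10] nor  $r2, $r1, $r0  →  {$r0:0, $r1:65520, $r2:15, $r3:0}
[11] andi  $r1, $r1, 8  →  {$r0:0, $r1:0, $r2:15, $r3:0}
[12] addi  $r1, $r0, 11  →  {$r0:0, $r1:11, $r2:15, $r3:0}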